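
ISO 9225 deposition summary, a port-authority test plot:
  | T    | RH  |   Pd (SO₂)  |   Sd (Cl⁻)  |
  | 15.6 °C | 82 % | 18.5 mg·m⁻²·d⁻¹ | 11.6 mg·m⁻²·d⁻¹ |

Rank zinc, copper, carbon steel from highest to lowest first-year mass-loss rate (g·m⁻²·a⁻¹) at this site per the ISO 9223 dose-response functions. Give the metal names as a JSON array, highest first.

["carbon steel", "copper", "zinc"]

zinc: T>10 °C ⇒ hinge -0.071·(15.6−10) = -0.3976
  Pd branch = 0.0129·Pd^0.44·e^(0.046·RH+f) = 1.36 μm/a
  Sd branch = 0.0175·Sd^0.57·e^(0.008·RH+0.085·T) = 0.5135 μm/a
  sum: 1.36 + 0.5135 → r_corr = 1.874 μm/a
  mass loss = 1.874 μm/a × 7.14 g/cm³ = 13.38 g·m⁻²·a⁻¹
copper: temperature factor f = -0.080·(5.6) = -0.4480
  Pd branch = 0.0053·Pd^0.26·e^(0.059·RH+f) = 0.9126 μm/a
  Cl⁻ term: 0.01025·11.6^0.27·exp(0.036·82+0.049·15.6) = 0.8168
  sum: 0.9126 + 0.8168 → r_corr = 1.729 μm/a
  mass loss = 1.729 μm/a × 8.96 g/cm³ = 15.5 g·m⁻²·a⁻¹
carbon steel: T>10 °C ⇒ hinge -0.054·(15.6−10) = -0.3024
  Pd branch = 1.77·Pd^0.52·e^(0.02·RH+f) = 30.75 μm/a
  Sd branch = 0.102·Sd^0.62·e^(0.033·RH+0.04·T) = 13.02 μm/a
  r_corr = 30.75 + 13.02 = 43.77 μm/a
  mass loss = 43.77 μm/a × 7.85 g/cm³ = 343.6 g·m⁻²·a⁻¹
Ordering by g·m⁻²·a⁻¹: carbon steel (344) > copper (15.5) > zinc (13.4)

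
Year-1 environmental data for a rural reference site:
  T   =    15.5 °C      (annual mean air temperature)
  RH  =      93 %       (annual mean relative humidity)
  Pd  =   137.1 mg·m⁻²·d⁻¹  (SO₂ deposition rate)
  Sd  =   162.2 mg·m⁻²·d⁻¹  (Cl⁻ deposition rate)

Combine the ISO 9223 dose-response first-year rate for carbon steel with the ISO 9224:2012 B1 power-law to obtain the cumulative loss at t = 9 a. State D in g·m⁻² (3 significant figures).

carbon steel: temperature factor f = -0.054·(5.5) = -0.2970
  SO₂ term: 1.77·137.1^0.52·exp(0.02·93-0.2970) = 109.2
  Cl⁻ term: 0.102·162.2^0.62·exp(0.033·93+0.04·15.5) = 95.71
  sum: 109.2 + 95.71 → r_corr = 204.9 μm/a
ISO 9224: D(t) = r_corr · t^b with b = 0.523 (carbon steel, B1)
  D(9) = 204.9 × 9^0.523 = 204.9 × 3.156 = 646.4 μm
  Mass loss = 646.4 μm × 7.85 g/cm³ = 5075 g·m⁻²

D(9) = 5.07e+03 g·m⁻²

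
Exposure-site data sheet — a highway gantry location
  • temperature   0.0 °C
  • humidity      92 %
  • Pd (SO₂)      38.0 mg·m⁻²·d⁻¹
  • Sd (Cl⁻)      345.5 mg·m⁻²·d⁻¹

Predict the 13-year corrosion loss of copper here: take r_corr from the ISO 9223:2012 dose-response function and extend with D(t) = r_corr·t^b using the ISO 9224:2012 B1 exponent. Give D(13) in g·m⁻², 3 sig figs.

D(13) = 111 g·m⁻²

copper: f(T) = +0.126·(T−10) [T≤10 °C] = -1.2600
  Pd branch = 0.0053·Pd^0.26·e^(0.059·RH+f) = 0.8814 μm/a
  Sd branch = 0.01025·Sd^0.27·e^(0.036·RH+0.049·T) = 1.363 μm/a
  sum: 0.8814 + 1.363 → r_corr = 2.244 μm/a
Long-term exponent b (ISO 9224 Table 2, B1) = 0.667
  D(13) = 2.244 × 13^0.667 = 2.244 × 5.534 = 12.42 μm
  Mass loss = 12.42 μm × 8.96 g/cm³ = 111.3 g·m⁻²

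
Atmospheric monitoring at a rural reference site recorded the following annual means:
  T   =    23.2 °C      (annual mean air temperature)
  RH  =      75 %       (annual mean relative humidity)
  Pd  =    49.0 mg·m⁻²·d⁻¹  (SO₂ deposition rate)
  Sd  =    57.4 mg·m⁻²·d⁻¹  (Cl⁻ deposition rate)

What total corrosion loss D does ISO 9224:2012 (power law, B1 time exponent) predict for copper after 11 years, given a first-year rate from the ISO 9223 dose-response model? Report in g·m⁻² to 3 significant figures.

copper: f(T) = -0.080·(T−10) [T>10 °C] = -1.0560
  sulphur-dioxide contribution → 0.4235 μm/a
  chloride contribution → 1.419 μm/a
  total first-year rate 1.842 μm/a
Long-term exponent b (ISO 9224 Table 2, B1) = 0.667
  D(11) = 1.842 × 11^0.667 = 1.842 × 4.95 = 9.12 μm
  Mass loss = 9.12 μm × 8.96 g/cm³ = 81.71 g·m⁻²

D(11) = 81.7 g·m⁻²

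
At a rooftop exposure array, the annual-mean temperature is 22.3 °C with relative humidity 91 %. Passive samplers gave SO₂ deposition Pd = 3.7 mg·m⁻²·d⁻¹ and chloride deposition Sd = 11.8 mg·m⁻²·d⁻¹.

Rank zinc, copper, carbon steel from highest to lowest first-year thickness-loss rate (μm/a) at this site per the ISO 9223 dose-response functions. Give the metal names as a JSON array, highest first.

zinc: f(T) = -0.071·(T−10) [T>10 °C] = -0.8733
  Pd branch = 0.0129·Pd^0.44·e^(0.046·RH+f) = 0.6299 μm/a
  Sd branch = 0.0175·Sd^0.57·e^(0.008·RH+0.085·T) = 0.9849 μm/a
  sum: 0.6299 + 0.9849 → r_corr = 1.615 μm/a
copper: f(T) = -0.080·(T−10) [T>10 °C] = -0.9840
  Pd branch = 0.0053·Pd^0.26·e^(0.059·RH+f) = 0.5976 μm/a
  Cl⁻ term: 0.01025·11.8^0.27·exp(0.036·91+0.049·22.3) = 1.576
  r_corr = 0.5976 + 1.576 = 2.173 μm/a
carbon steel: T>10 °C ⇒ hinge -0.054·(22.3−10) = -0.6642
  Pd branch = 1.77·Pd^0.52·e^(0.02·RH+f) = 11.1 μm/a
  Cl⁻ term: 0.102·11.8^0.62·exp(0.033·91+0.04·22.3) = 23.16
  r_corr = 11.1 + 23.16 = 34.26 μm/a
Ordering by μm/a: carbon steel (34.3) > copper (2.17) > zinc (1.61)

["carbon steel", "copper", "zinc"]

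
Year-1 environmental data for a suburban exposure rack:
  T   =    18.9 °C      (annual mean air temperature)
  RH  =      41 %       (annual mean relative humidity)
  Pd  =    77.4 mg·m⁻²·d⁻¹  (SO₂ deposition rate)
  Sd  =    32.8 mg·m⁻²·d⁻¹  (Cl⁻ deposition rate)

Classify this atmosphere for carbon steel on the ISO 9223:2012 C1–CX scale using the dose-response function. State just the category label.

carbon steel: T>10 °C ⇒ hinge -0.054·(18.9−10) = -0.4806
  sulphur-dioxide contribution → 23.85 μm/a
  chloride contribution → 7.318 μm/a
  total first-year rate 31.17 μm/a
31.2 μm/a falls in (25, 50] for carbon steel → category C3

C3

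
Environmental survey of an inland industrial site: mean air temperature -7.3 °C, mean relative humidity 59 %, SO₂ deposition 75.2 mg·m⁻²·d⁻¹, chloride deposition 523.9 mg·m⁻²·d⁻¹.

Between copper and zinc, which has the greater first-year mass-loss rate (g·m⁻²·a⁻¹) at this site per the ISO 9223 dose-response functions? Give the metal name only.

zinc

copper: temperature factor f = +0.126·(-17.3) = -2.1798
  Pd branch = 0.0053·Pd^0.26·e^(0.059·RH+f) = 0.05987 μm/a
  Sd branch = 0.01025·Sd^0.27·e^(0.036·RH+0.049·T) = 0.3251 μm/a
  sum: 0.05987 + 0.3251 → r_corr = 0.385 μm/a
  mass loss = 0.385 μm/a × 8.96 g/cm³ = 3.449 g·m⁻²·a⁻¹
zinc: temperature factor f = +0.038·(-17.3) = -0.6574
  SO₂ term: 0.0129·75.2^0.44·exp(0.046·59-0.6574) = 0.675
  Cl⁻ term: 0.0175·523.9^0.57·exp(0.008·59+0.085·-7.3) = 0.5352
  r_corr = 0.675 + 0.5352 = 1.21 μm/a
  mass loss = 1.21 μm/a × 7.14 g/cm³ = 8.641 g·m⁻²·a⁻¹
Ordering by g·m⁻²·a⁻¹: zinc (8.64) > copper (3.45)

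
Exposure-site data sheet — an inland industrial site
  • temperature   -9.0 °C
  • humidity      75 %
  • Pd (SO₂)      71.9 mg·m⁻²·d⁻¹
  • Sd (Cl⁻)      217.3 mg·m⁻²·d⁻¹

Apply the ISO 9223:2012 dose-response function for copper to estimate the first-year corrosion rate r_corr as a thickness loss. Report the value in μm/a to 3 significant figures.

copper: temperature factor f = +0.126·(-19.0) = -2.3940
  SO₂ term: 0.0053·71.9^0.26·exp(0.059·75-2.3940) = 0.1228
  Sd branch = 0.01025·Sd^0.27·e^(0.036·RH+0.049·T) = 0.4196 μm/a
  r_corr = 0.1228 + 0.4196 = 0.5423 μm/a

r_corr = 0.542 μm/a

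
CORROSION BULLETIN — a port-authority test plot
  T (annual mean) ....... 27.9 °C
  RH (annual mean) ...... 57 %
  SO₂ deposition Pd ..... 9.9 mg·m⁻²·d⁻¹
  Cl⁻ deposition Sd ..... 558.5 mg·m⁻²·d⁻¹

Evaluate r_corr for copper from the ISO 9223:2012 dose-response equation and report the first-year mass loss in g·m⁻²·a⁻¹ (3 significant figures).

r_corr = 16.1 g·m⁻²·a⁻¹

copper: T>10 °C ⇒ hinge -0.080·(27.9−10) = -1.4320
  SO₂ term: 0.0053·9.9^0.26·exp(0.059·57-1.4320) = 0.06634
  Sd branch = 0.01025·Sd^0.27·e^(0.036·RH+0.049·T) = 1.727 μm/a
  r_corr = 0.06634 + 1.727 = 1.793 μm/a
Convert to mass loss: 1.793 μm/a × 8.96 g/cm³ = 16.07 g·m⁻²·a⁻¹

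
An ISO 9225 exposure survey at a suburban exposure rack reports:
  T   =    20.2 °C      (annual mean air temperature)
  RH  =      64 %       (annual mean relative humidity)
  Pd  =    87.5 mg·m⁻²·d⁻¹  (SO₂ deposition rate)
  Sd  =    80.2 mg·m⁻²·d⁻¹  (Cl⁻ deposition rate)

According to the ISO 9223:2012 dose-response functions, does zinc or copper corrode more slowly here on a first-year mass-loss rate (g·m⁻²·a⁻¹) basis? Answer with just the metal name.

copper

zinc: temperature factor f = -0.071·(10.2) = -0.7242
  Pd branch = 0.0129·Pd^0.44·e^(0.046·RH+f) = 0.8494 μm/a
  Cl⁻ term: 0.0175·80.2^0.57·exp(0.008·64+0.085·20.2) = 1.979
  sum: 0.8494 + 1.979 → r_corr = 2.828 μm/a
  mass loss = 2.828 μm/a × 7.14 g/cm³ = 20.2 g·m⁻²·a⁻¹
copper: temperature factor f = -0.080·(10.2) = -0.8160
  SO₂ term: 0.0053·87.5^0.26·exp(0.059·64-0.8160) = 0.3271
  Cl⁻ term: 0.01025·80.2^0.27·exp(0.036·64+0.049·20.2) = 0.9023
  r_corr = 0.3271 + 0.9023 = 1.229 μm/a
  mass loss = 1.229 μm/a × 8.96 g/cm³ = 11.02 g·m⁻²·a⁻¹
Ordering by g·m⁻²·a⁻¹: zinc (20.2) > copper (11)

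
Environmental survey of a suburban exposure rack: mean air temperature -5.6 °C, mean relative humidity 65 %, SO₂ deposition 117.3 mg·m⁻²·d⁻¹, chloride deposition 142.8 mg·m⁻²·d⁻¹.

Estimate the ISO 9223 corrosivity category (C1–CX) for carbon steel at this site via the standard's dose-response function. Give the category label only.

carbon steel: T≤10 °C ⇒ hinge +0.150·(-5.6−10) = -2.3400
  sulphur-dioxide contribution → 7.453 μm/a
  chloride contribution → 15.09 μm/a
  total first-year rate 22.55 μm/a
ISO 9223 Table 2 (carbon steel): 1.3 < 22.5 ≤ 25 μm/a ⇒ C2

C2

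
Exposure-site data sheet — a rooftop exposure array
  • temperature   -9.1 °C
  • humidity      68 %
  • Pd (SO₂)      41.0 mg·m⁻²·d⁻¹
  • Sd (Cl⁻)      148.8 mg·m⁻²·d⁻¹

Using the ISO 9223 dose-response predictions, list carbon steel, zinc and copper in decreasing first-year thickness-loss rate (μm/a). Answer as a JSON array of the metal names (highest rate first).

carbon steel: T≤10 °C ⇒ hinge +0.150·(-9.1−10) = -2.8650
  Pd branch = 1.77·Pd^0.52·e^(0.02·RH+f) = 2.71 μm/a
  Cl⁻ term: 0.102·148.8^0.62·exp(0.033·68+0.04·-9.1) = 14.86
  sum: 2.71 + 14.86 → r_corr = 17.57 μm/a
zinc: temperature factor f = +0.038·(-19.1) = -0.7258
  Pd branch = 0.0129·Pd^0.44·e^(0.046·RH+f) = 0.7303 μm/a
  Sd branch = 0.0175·Sd^0.57·e^(0.008·RH+0.085·T) = 0.2409 μm/a
  sum: 0.7303 + 0.2409 → r_corr = 0.9711 μm/a
copper: T≤10 °C ⇒ hinge +0.126·(-9.1−10) = -2.4066
  SO₂ term: 0.0053·41.0^0.26·exp(0.059·68-2.4066) = 0.06931
  Cl⁻ term: 0.01025·148.8^0.27·exp(0.036·68+0.049·-9.1) = 0.293
  sum: 0.06931 + 0.293 → r_corr = 0.3623 μm/a
Ordering by μm/a: carbon steel (17.6) > zinc (0.971) > copper (0.362)

["carbon steel", "zinc", "copper"]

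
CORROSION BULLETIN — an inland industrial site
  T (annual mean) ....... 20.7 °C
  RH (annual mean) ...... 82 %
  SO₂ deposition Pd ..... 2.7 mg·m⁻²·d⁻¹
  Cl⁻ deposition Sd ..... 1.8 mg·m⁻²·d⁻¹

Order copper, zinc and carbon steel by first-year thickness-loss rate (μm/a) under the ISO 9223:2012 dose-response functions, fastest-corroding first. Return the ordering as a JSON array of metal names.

copper: f(T) = -0.080·(T−10) [T>10 °C] = -0.8560
  SO₂ term: 0.0053·2.7^0.26·exp(0.059·82-0.8560) = 0.368
  Sd branch = 0.01025·Sd^0.27·e^(0.036·RH+0.049·T) = 0.6341 μm/a
  r_corr = 0.368 + 0.6341 = 1.002 μm/a
zinc: T>10 °C ⇒ hinge -0.071·(20.7−10) = -0.7597
  Pd branch = 0.0129·Pd^0.44·e^(0.046·RH+f) = 0.4061 μm/a
  Cl⁻ term: 0.0175·1.8^0.57·exp(0.008·82+0.085·20.7) = 0.2739
  sum: 0.4061 + 0.2739 → r_corr = 0.68 μm/a
carbon steel: T>10 °C ⇒ hinge -0.054·(20.7−10) = -0.5778
  Pd branch = 1.77·Pd^0.52·e^(0.02·RH+f) = 8.582 μm/a
  Sd branch = 0.102·Sd^0.62·e^(0.033·RH+0.04·T) = 5.031 μm/a
  sum: 8.582 + 5.031 → r_corr = 13.61 μm/a
Ordering by μm/a: carbon steel (13.6) > copper (1) > zinc (0.68)

["carbon steel", "copper", "zinc"]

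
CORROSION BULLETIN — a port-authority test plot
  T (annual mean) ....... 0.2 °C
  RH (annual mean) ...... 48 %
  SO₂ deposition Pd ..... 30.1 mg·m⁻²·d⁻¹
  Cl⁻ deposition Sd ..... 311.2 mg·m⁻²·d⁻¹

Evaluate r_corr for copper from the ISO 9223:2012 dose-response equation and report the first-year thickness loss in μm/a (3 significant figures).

copper: T≤10 °C ⇒ hinge +0.126·(0.2−10) = -1.2348
  SO₂ term: 0.0053·30.1^0.26·exp(0.059·48-1.2348) = 0.06344
  Sd branch = 0.01025·Sd^0.27·e^(0.036·RH+0.049·T) = 0.2745 μm/a
  r_corr = 0.06344 + 0.2745 = 0.338 μm/a

r_corr = 0.338 μm/a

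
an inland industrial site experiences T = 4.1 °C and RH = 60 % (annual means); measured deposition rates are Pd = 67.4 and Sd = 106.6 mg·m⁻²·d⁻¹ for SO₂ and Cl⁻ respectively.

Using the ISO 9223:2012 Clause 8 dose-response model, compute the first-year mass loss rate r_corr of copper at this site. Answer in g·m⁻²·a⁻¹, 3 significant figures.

r_corr = 5.76 g·m⁻²·a⁻¹

copper: temperature factor f = +0.126·(-5.9) = -0.7434
  Pd branch = 0.0053·Pd^0.26·e^(0.059·RH+f) = 0.2596 μm/a
  Cl⁻ term: 0.01025·106.6^0.27·exp(0.036·60+0.049·4.1) = 0.3833
  sum: 0.2596 + 0.3833 → r_corr = 0.6429 μm/a
Convert to mass loss: 0.6429 μm/a × 8.96 g/cm³ = 5.76 g·m⁻²·a⁻¹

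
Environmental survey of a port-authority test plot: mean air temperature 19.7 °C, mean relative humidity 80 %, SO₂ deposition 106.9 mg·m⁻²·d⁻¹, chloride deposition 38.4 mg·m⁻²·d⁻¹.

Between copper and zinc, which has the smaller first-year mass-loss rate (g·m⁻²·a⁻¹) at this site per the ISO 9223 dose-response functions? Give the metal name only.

copper: f(T) = -0.080·(T−10) [T>10 °C] = -0.7760
  SO₂ term: 0.0053·106.9^0.26·exp(0.059·80-0.7760) = 0.9219
  Sd branch = 0.01025·Sd^0.27·e^(0.036·RH+0.049·T) = 1.284 μm/a
  r_corr = 0.9219 + 1.284 = 2.206 μm/a
  mass loss = 2.206 μm/a × 8.96 g/cm³ = 19.76 g·m⁻²·a⁻¹
zinc: f(T) = -0.071·(T−10) [T>10 °C] = -0.6887
  Pd branch = 0.0129·Pd^0.44·e^(0.046·RH+f) = 2.007 μm/a
  Sd branch = 0.0175·Sd^0.57·e^(0.008·RH+0.085·T) = 1.417 μm/a
  sum: 2.007 + 1.417 → r_corr = 3.423 μm/a
  mass loss = 3.423 μm/a × 7.14 g/cm³ = 24.44 g·m⁻²·a⁻¹
Ordering by g·m⁻²·a⁻¹: zinc (24.4) > copper (19.8)

copper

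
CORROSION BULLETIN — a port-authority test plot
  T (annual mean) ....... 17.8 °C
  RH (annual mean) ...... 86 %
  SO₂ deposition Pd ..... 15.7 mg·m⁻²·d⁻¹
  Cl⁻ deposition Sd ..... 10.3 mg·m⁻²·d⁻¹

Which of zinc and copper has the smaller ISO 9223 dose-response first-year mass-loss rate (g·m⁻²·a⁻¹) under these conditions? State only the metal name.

zinc

zinc: f(T) = -0.071·(T−10) [T>10 °C] = -0.5538
  SO₂ term: 0.0129·15.7^0.44·exp(0.046·86-0.5538) = 1.301
  Sd branch = 0.0175·Sd^0.57·e^(0.008·RH+0.085·T) = 0.5974 μm/a
  sum: 1.301 + 0.5974 → r_corr = 1.899 μm/a
  mass loss = 1.899 μm/a × 7.14 g/cm³ = 13.56 g·m⁻²·a⁻¹
copper: T>10 °C ⇒ hinge -0.080·(17.8−10) = -0.6240
  Pd branch = 0.0053·Pd^0.26·e^(0.059·RH+f) = 0.9286 μm/a
  Sd branch = 0.01025·Sd^0.27·e^(0.036·RH+0.049·T) = 1.018 μm/a
  r_corr = 0.9286 + 1.018 = 1.946 μm/a
  mass loss = 1.946 μm/a × 8.96 g/cm³ = 17.44 g·m⁻²·a⁻¹
Ordering by g·m⁻²·a⁻¹: copper (17.4) > zinc (13.6)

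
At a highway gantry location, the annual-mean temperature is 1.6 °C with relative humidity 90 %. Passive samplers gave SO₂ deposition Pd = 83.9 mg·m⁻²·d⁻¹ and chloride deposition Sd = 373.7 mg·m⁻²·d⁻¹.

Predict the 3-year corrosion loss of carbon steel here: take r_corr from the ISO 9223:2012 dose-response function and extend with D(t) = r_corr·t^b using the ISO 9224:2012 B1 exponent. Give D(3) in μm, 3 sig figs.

D(3) = 202 μm

carbon steel: T≤10 °C ⇒ hinge +0.150·(1.6−10) = -1.2600
  SO₂ term: 1.77·83.9^0.52·exp(0.02·90-1.2600) = 30.4
  Sd branch = 0.102·Sd^0.62·e^(0.033·RH+0.04·T) = 83.41 μm/a
  r_corr = 30.4 + 83.41 = 113.8 μm/a
Long-term exponent b (ISO 9224 Table 2, B1) = 0.523
  D(3) = 113.8 × 3^0.523 = 113.8 × 1.776 = 202.2 μm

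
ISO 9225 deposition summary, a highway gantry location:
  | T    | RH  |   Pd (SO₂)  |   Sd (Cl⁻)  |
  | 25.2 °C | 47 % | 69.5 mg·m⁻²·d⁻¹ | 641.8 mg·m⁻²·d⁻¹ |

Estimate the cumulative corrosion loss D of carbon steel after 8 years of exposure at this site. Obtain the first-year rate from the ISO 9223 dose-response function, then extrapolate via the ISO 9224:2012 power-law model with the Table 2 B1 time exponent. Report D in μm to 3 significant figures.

D(8) = 269 μm

carbon steel: f(T) = -0.054·(T−10) [T>10 °C] = -0.8208
  SO₂ term: 1.77·69.5^0.52·exp(0.02·47-0.8208) = 18.1
  Cl⁻ term: 0.102·641.8^0.62·exp(0.033·47+0.04·25.2) = 72.53
  sum: 18.1 + 72.53 → r_corr = 90.63 μm/a
Long-term exponent b (ISO 9224 Table 2, B1) = 0.523
  D(8) = 90.63 × 8^0.523 = 90.63 × 2.967 = 268.9 μm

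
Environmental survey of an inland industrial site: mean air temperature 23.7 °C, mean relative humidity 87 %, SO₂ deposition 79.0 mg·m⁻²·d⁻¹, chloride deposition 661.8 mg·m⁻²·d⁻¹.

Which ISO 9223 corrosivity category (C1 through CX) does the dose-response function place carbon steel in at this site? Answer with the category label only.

carbon steel: T>10 °C ⇒ hinge -0.054·(23.7−10) = -0.7398
  sulphur-dioxide contribution → 46.68 μm/a
  chloride contribution → 260.6 μm/a
  total first-year rate 307.3 μm/a
Category bounds: 200…700 μm/a bracket r_corr ⇒ CX

CX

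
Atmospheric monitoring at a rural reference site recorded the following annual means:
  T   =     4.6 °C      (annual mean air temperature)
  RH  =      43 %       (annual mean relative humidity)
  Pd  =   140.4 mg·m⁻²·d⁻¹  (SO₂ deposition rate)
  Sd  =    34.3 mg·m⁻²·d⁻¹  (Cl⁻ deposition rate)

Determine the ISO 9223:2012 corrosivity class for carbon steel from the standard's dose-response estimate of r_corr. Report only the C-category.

carbon steel: f(T) = +0.150·(T−10) [T≤10 °C] = -0.8100
  SO₂ term: 1.77·140.4^0.52·exp(0.02·43-0.8100) = 24.34
  Cl⁻ term: 0.102·34.3^0.62·exp(0.033·43+0.04·4.6) = 4.536
  r_corr = 24.34 + 4.536 = 28.88 μm/a
28.9 μm/a falls in (25, 50] for carbon steel → category C3

C3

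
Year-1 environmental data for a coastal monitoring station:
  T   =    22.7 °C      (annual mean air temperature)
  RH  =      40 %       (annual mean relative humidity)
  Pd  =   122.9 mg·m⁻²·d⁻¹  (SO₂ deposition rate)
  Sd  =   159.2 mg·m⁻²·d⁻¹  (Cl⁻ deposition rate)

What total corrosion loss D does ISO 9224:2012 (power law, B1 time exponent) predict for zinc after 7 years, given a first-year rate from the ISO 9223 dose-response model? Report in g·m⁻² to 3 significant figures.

zinc: T>10 °C ⇒ hinge -0.071·(22.7−10) = -0.9017
  sulphur-dioxide contribution → 0.2738 μm/a
  chloride contribution → 2.986 μm/a
  total first-year rate 3.26 μm/a
ISO 9224: D(t) = r_corr · t^b with b = 0.813 (zinc, B1)
  D(7) = 3.26 × 7^0.813 = 3.26 × 4.865 = 15.86 μm
  Mass loss = 15.86 μm × 7.14 g/cm³ = 113.2 g·m⁻²

D(7) = 113 g·m⁻²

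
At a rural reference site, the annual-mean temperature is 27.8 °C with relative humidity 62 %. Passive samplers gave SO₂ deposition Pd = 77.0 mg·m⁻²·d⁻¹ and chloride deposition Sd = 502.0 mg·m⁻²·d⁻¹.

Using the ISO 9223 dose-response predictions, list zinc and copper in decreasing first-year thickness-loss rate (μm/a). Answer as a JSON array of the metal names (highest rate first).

["zinc", "copper"]

zinc: T>10 °C ⇒ hinge -0.071·(27.8−10) = -1.2638
  sulphur-dioxide contribution → 0.427 μm/a
  chloride contribution → 10.57 μm/a
  ⇒ r_corr(zinc) = 11 μm/a
copper: f(T) = -0.080·(T−10) [T>10 °C] = -1.4240
  sulphur-dioxide contribution → 0.1531 μm/a
  chloride contribution → 1.999 μm/a
  total first-year rate 2.152 μm/a
Ordering by μm/a: zinc (11) > copper (2.15)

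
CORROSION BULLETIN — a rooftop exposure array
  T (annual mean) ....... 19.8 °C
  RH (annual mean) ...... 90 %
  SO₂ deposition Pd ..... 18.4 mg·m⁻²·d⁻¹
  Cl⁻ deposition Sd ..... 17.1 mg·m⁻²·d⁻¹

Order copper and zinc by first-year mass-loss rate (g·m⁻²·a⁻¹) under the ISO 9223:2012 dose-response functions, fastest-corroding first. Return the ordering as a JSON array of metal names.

copper: f(T) = -0.080·(T−10) [T>10 °C] = -0.7840
  SO₂ term: 0.0053·18.4^0.26·exp(0.059·90-0.7840) = 1.044
  Sd branch = 0.01025·Sd^0.27·e^(0.036·RH+0.049·T) = 1.486 μm/a
  r_corr = 1.044 + 1.486 = 2.53 μm/a
  mass loss = 2.53 μm/a × 8.96 g/cm³ = 22.67 g·m⁻²·a⁻¹
zinc: T>10 °C ⇒ hinge -0.071·(19.8−10) = -0.6958
  Pd branch = 0.0129·Pd^0.44·e^(0.046·RH+f) = 1.455 μm/a
  Cl⁻ term: 0.0175·17.1^0.57·exp(0.008·90+0.085·19.8) = 0.976
  r_corr = 1.455 + 0.976 = 2.431 μm/a
  mass loss = 2.431 μm/a × 7.14 g/cm³ = 17.36 g·m⁻²·a⁻¹
Ordering by g·m⁻²·a⁻¹: copper (22.7) > zinc (17.4)

["copper", "zinc"]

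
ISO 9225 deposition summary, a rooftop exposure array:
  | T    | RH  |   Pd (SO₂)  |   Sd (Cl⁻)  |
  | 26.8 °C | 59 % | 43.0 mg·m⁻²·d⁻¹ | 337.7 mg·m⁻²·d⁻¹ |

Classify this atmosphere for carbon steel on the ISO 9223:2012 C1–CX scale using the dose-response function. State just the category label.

C5

carbon steel: T>10 °C ⇒ hinge -0.054·(26.8−10) = -0.9072
  sulphur-dioxide contribution → 16.44 μm/a
  chloride contribution → 77.17 μm/a
  total first-year rate 93.6 μm/a
93.6 μm/a falls in (80, 200] for carbon steel → category C5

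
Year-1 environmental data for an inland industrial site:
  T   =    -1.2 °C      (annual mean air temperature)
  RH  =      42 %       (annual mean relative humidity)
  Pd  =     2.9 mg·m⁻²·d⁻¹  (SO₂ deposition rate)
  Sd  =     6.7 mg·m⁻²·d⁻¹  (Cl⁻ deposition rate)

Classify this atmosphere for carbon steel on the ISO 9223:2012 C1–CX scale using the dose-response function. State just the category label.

carbon steel: f(T) = +0.150·(T−10) [T≤10 °C] = -1.6800
  sulphur-dioxide contribution → 1.329 μm/a
  chloride contribution → 1.264 μm/a
  total first-year rate 2.594 μm/a
2.59 μm/a falls in (1.3, 25] for carbon steel → category C2

C2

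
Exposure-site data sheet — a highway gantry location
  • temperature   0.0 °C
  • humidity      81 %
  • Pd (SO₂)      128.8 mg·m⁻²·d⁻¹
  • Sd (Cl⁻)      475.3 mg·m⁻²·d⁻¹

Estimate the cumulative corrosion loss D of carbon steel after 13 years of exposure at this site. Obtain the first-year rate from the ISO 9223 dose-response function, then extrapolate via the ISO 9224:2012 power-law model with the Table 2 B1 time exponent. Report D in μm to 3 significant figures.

carbon steel: temperature factor f = +0.150·(-10.0) = -1.5000
  sulphur-dioxide contribution → 24.96 μm/a
  chloride contribution → 67.48 μm/a
  total first-year rate 92.44 μm/a
ISO 9224: D(t) = r_corr · t^b with b = 0.523 (carbon steel, B1)
  D(13) = 92.44 × 13^0.523 = 92.44 × 3.825 = 353.6 μm

D(13) = 354 μm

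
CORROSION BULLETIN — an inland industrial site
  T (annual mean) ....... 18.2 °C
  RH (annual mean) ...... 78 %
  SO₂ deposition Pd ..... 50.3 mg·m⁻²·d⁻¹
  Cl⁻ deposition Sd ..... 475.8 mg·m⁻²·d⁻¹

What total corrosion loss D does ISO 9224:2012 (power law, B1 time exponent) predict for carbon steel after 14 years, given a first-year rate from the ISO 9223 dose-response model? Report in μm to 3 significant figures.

carbon steel: temperature factor f = -0.054·(8.2) = -0.4428
  Pd branch = 1.77·Pd^0.52·e^(0.02·RH+f) = 41.49 μm/a
  Cl⁻ term: 0.102·475.8^0.62·exp(0.033·78+0.04·18.2) = 126.7
  sum: 41.49 + 126.7 → r_corr = 168.2 μm/a
ISO 9224: D(t) = r_corr · t^b with b = 0.523 (carbon steel, B1)
  D(14) = 168.2 × 14^0.523 = 168.2 × 3.976 = 668.6 μm

D(14) = 669 μm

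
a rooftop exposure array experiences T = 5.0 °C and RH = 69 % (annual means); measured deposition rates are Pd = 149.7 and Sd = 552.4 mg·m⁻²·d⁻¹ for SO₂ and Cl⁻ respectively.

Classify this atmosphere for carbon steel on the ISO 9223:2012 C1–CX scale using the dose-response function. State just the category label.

carbon steel: temperature factor f = +0.150·(-5.0) = -0.7500
  sulphur-dioxide contribution → 44.95 μm/a
  chloride contribution → 60.89 μm/a
  total first-year rate 105.8 μm/a
Category bounds: 80…200 μm/a bracket r_corr ⇒ C5

C5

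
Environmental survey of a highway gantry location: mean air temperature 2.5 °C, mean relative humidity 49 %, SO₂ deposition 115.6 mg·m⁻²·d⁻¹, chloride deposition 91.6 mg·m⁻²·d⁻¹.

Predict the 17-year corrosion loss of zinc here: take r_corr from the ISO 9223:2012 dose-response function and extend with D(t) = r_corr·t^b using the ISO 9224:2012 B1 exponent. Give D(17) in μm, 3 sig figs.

D(17) = 11.7 μm

zinc: temperature factor f = +0.038·(-7.5) = -0.2850
  sulphur-dioxide contribution → 0.7472 μm/a
  chloride contribution → 0.4206 μm/a
  ⇒ r_corr(zinc) = 1.168 μm/a
Power-law: D(17) = r_corr · 17^0.813
  D(17) = 1.168 × 17^0.813 = 1.168 × 10.01 = 11.69 μm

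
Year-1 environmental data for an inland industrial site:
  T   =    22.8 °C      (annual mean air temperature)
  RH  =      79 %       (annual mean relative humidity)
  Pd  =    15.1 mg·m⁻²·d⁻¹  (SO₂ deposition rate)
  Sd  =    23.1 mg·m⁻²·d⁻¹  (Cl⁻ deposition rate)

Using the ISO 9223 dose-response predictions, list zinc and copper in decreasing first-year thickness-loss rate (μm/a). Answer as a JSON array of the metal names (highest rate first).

zinc: temperature factor f = -0.071·(12.8) = -0.9088
  sulphur-dioxide contribution → 0.6499 μm/a
  chloride contribution → 1.369 μm/a
  ⇒ r_corr(zinc) = 2.019 μm/a
copper: T>10 °C ⇒ hinge -0.080·(22.8−10) = -1.0240
  sulphur-dioxide contribution → 0.4077 μm/a
  chloride contribution → 1.257 μm/a
  ⇒ r_corr(copper) = 1.664 μm/a
Ordering by μm/a: zinc (2.02) > copper (1.66)

["zinc", "copper"]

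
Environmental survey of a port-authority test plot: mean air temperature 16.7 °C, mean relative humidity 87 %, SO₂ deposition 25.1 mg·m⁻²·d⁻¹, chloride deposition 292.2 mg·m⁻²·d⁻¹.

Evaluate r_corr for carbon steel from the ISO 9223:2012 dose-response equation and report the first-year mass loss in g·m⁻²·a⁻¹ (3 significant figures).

carbon steel: temperature factor f = -0.054·(6.7) = -0.3618
  SO₂ term: 1.77·25.1^0.52·exp(0.02·87-0.3618) = 37.53
  Cl⁻ term: 0.102·292.2^0.62·exp(0.033·87+0.04·16.7) = 118.7
  r_corr = 37.53 + 118.7 = 156.2 μm/a
Convert to mass loss: 156.2 μm/a × 7.85 g/cm³ = 1226 g·m⁻²·a⁻¹

r_corr = 1.23e+03 g·m⁻²·a⁻¹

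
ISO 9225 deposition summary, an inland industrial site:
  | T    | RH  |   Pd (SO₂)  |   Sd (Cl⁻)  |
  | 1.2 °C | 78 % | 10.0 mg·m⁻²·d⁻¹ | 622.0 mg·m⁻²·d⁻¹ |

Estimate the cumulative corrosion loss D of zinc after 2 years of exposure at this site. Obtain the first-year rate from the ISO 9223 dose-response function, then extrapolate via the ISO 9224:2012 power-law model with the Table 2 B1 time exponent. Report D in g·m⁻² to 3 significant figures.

zinc: T≤10 °C ⇒ hinge +0.038·(1.2−10) = -0.3344
  SO₂ term: 0.0129·10.0^0.44·exp(0.046·78-0.3344) = 0.9196
  Sd branch = 0.0175·Sd^0.57·e^(0.008·RH+0.085·T) = 1.415 μm/a
  sum: 0.9196 + 1.415 → r_corr = 2.335 μm/a
Long-term exponent b (ISO 9224 Table 2, B1) = 0.813
  D(2) = 2.335 × 2^0.813 = 2.335 × 1.757 = 4.102 μm
  Mass loss = 4.102 μm × 7.14 g/cm³ = 29.29 g·m⁻²

D(2) = 29.3 g·m⁻²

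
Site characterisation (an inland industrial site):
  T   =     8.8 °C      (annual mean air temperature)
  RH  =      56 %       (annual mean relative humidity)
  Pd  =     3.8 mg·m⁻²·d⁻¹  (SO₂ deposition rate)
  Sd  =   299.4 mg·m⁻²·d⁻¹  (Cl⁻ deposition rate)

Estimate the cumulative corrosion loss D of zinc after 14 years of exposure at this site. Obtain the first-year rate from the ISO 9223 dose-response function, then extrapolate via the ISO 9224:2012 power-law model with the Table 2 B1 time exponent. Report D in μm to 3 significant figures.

D(14) = 15.2 μm

zinc: temperature factor f = +0.038·(-1.2) = -0.0456
  SO₂ term: 0.0129·3.8^0.44·exp(0.046·56-0.0456) = 0.2915
  Cl⁻ term: 0.0175·299.4^0.57·exp(0.008·56+0.085·8.8) = 1.493
  sum: 0.2915 + 1.493 → r_corr = 1.784 μm/a
Power-law: D(14) = r_corr · 14^0.813
  D(14) = 1.784 × 14^0.813 = 1.784 × 8.547 = 15.25 μm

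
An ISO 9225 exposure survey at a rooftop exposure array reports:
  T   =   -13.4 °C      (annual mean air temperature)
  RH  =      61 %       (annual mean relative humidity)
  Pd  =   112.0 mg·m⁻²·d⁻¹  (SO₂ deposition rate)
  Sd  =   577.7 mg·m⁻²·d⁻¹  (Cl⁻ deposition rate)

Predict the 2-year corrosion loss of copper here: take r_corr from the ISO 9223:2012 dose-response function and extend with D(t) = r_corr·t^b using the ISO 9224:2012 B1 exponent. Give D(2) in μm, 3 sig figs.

copper: T≤10 °C ⇒ hinge +0.126·(-13.4−10) = -2.9484
  sulphur-dioxide contribution → 0.03464 μm/a
  chloride contribution → 0.266 μm/a
  total first-year rate 0.3007 μm/a
Power-law: D(2) = r_corr · 2^0.667
  D(2) = 0.3007 × 2^0.667 = 0.3007 × 1.588 = 0.4774 μm

D(2) = 0.477 μm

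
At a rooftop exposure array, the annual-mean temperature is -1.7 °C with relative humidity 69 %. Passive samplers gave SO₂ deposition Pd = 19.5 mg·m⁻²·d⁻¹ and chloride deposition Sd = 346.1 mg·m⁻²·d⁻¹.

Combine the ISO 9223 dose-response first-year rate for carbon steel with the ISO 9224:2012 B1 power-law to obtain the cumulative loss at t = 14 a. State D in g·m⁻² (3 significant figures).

D(14) = 1.27e+03 g·m⁻²

carbon steel: T≤10 °C ⇒ hinge +0.150·(-1.7−10) = -1.7550
  SO₂ term: 1.77·19.5^0.52·exp(0.02·69-1.7550) = 5.701
  Cl⁻ term: 0.102·346.1^0.62·exp(0.033·69+0.04·-1.7) = 34.85
  sum: 5.701 + 34.85 → r_corr = 40.56 μm/a
Power-law: D(14) = r_corr · 14^0.523
  D(14) = 40.56 × 14^0.523 = 40.56 × 3.976 = 161.2 μm
  Mass loss = 161.2 μm × 7.85 g/cm³ = 1266 g·m⁻²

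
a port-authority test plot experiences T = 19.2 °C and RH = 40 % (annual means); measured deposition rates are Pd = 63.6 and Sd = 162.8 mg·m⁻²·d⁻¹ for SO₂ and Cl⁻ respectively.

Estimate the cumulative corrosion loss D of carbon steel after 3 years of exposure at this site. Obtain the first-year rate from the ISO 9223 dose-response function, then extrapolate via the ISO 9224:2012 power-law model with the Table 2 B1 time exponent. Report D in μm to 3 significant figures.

D(3) = 71.3 μm

carbon steel: temperature factor f = -0.054·(9.2) = -0.4968
  SO₂ term: 1.77·63.6^0.52·exp(0.02·40-0.4968) = 20.77
  Cl⁻ term: 0.102·162.8^0.62·exp(0.033·40+0.04·19.2) = 19.35
  sum: 20.77 + 19.35 → r_corr = 40.12 μm/a
Long-term exponent b (ISO 9224 Table 2, B1) = 0.523
  D(3) = 40.12 × 3^0.523 = 40.12 × 1.776 = 71.27 μm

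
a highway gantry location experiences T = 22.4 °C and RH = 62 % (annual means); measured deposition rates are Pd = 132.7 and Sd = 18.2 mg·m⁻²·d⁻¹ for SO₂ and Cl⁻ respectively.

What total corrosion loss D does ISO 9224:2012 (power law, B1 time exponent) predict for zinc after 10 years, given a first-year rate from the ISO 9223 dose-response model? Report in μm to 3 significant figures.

zinc: T>10 °C ⇒ hinge -0.071·(22.4−10) = -0.8804
  Pd branch = 0.0129·Pd^0.44·e^(0.046·RH+f) = 0.796 μm/a
  Sd branch = 0.0175·Sd^0.57·e^(0.008·RH+0.085·T) = 1.008 μm/a
  r_corr = 0.796 + 1.008 = 1.804 μm/a
ISO 9224: D(t) = r_corr · t^b with b = 0.813 (zinc, B1)
  D(10) = 1.804 × 10^0.813 = 1.804 × 6.501 = 11.73 μm

D(10) = 11.7 μm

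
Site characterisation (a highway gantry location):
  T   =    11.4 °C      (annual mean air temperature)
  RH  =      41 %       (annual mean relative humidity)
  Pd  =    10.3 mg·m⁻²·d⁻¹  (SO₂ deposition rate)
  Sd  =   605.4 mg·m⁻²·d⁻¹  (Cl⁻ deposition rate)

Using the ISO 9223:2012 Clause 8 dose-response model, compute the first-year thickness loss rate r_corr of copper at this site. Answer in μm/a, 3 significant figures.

r_corr = 0.540 μm/a

copper: temperature factor f = -0.080·(1.4) = -0.1120
  Pd branch = 0.0053·Pd^0.26·e^(0.059·RH+f) = 0.09762 μm/a
  Sd branch = 0.01025·Sd^0.27·e^(0.036·RH+0.049·T) = 0.4421 μm/a
  r_corr = 0.09762 + 0.4421 = 0.5397 μm/a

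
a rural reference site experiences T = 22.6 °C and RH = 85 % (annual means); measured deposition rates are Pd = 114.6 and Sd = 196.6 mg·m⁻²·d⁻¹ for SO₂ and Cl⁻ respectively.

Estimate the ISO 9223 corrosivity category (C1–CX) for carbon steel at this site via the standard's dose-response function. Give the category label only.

carbon steel: T>10 °C ⇒ hinge -0.054·(22.6−10) = -0.6804
  sulphur-dioxide contribution → 57.75 μm/a
  chloride contribution → 110 μm/a
  total first-year rate 167.8 μm/a
ISO 9223 Table 2 (carbon steel): 80 < 168 ≤ 200 μm/a ⇒ C5

C5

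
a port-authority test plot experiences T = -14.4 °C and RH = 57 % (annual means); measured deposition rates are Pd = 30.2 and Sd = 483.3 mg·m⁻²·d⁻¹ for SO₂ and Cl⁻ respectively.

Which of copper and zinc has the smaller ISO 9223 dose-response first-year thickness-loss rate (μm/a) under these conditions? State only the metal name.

copper

copper: temperature factor f = +0.126·(-24.4) = -3.0744
  sulphur-dioxide contribution → 0.01716 μm/a
  chloride contribution → 0.209 μm/a
  total first-year rate 0.2262 μm/a
zinc: temperature factor f = +0.038·(-24.4) = -0.9272
  sulphur-dioxide contribution → 0.3147 μm/a
  chloride contribution → 0.2751 μm/a
  total first-year rate 0.5898 μm/a
Ordering by μm/a: zinc (0.59) > copper (0.226)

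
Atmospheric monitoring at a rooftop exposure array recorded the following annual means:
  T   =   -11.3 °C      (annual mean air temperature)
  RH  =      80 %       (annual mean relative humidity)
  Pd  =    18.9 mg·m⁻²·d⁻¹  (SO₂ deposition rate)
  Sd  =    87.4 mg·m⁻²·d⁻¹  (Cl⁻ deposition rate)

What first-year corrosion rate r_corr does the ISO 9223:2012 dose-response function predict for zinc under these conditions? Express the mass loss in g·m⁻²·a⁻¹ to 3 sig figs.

r_corr = 7.08 g·m⁻²·a⁻¹

zinc: f(T) = +0.038·(T−10) [T≤10 °C] = -0.8094
  SO₂ term: 0.0129·18.9^0.44·exp(0.046·80-0.8094) = 0.8297
  Cl⁻ term: 0.0175·87.4^0.57·exp(0.008·80+0.085·-11.3) = 0.1624
  sum: 0.8297 + 0.1624 → r_corr = 0.9921 μm/a
Convert to mass loss: 0.9921 μm/a × 7.14 g/cm³ = 7.083 g·m⁻²·a⁻¹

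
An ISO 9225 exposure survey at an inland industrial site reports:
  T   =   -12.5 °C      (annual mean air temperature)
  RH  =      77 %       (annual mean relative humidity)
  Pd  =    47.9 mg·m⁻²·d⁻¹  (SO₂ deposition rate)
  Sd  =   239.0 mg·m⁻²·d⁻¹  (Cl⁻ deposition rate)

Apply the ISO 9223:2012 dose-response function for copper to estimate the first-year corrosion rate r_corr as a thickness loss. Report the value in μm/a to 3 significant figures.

r_corr = 0.470 μm/a

copper: temperature factor f = +0.126·(-22.5) = -2.8350
  sulphur-dioxide contribution → 0.07997 μm/a
  chloride contribution → 0.3897 μm/a
  total first-year rate 0.4697 μm/a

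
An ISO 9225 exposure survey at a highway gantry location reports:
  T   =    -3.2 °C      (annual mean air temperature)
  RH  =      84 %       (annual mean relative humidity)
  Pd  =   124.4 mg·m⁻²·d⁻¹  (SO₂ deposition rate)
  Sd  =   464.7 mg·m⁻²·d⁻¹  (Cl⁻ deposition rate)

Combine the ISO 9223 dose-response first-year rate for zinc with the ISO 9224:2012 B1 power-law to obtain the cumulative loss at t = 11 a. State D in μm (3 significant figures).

D(11) = 27.9 μm

zinc: temperature factor f = +0.038·(-13.2) = -0.5016
  sulphur-dioxide contribution → 3.109 μm/a
  chloride contribution → 0.8651 μm/a
  ⇒ r_corr(zinc) = 3.974 μm/a
ISO 9224: D(t) = r_corr · t^b with b = 0.813 (zinc, B1)
  D(11) = 3.974 × 11^0.813 = 3.974 × 7.025 = 27.92 μm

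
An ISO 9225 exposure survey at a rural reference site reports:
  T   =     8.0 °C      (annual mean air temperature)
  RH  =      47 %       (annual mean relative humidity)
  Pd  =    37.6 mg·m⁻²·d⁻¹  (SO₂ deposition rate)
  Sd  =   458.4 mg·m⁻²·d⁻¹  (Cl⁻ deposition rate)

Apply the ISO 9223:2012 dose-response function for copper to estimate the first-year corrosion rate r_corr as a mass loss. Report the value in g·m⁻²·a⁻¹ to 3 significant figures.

copper: T≤10 °C ⇒ hinge +0.126·(8.0−10) = -0.2520
  Pd branch = 0.0053·Pd^0.26·e^(0.059·RH+f) = 0.1693 μm/a
  Sd branch = 0.01025·Sd^0.27·e^(0.036·RH+0.049·T) = 0.4309 μm/a
  r_corr = 0.1693 + 0.4309 = 0.6002 μm/a
Convert to mass loss: 0.6002 μm/a × 8.96 g/cm³ = 5.377 g·m⁻²·a⁻¹

r_corr = 5.38 g·m⁻²·a⁻¹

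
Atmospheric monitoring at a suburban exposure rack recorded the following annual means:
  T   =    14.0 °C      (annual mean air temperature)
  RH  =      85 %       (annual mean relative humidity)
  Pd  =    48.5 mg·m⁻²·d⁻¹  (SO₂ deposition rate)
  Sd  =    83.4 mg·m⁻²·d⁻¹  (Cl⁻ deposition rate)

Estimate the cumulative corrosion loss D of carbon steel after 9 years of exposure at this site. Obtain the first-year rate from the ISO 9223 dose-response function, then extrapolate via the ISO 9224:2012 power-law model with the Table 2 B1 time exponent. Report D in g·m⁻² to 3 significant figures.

D(9) = 2.59e+03 g·m⁻²

carbon steel: T>10 °C ⇒ hinge -0.054·(14.0−10) = -0.2160
  sulphur-dioxide contribution → 58.76 μm/a
  chloride contribution → 45.83 μm/a
  ⇒ r_corr(carbon steel) = 104.6 μm/a
Power-law: D(9) = r_corr · 9^0.523
  D(9) = 104.6 × 9^0.523 = 104.6 × 3.156 = 330 μm
  Mass loss = 330 μm × 7.85 g/cm³ = 2591 g·m⁻²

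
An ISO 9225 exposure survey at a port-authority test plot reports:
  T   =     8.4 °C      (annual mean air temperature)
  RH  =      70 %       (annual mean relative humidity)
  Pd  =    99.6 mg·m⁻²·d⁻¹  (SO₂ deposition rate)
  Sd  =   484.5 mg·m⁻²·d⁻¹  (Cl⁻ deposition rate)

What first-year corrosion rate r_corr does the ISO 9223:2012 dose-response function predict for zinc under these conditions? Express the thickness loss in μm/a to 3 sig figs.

zinc: f(T) = +0.038·(T−10) [T≤10 °C] = -0.0608
  SO₂ term: 0.0129·99.6^0.44·exp(0.046·70-0.0608) = 2.301
  Cl⁻ term: 0.0175·484.5^0.57·exp(0.008·70+0.085·8.4) = 2.123
  r_corr = 2.301 + 2.123 = 4.424 μm/a

r_corr = 4.42 μm/a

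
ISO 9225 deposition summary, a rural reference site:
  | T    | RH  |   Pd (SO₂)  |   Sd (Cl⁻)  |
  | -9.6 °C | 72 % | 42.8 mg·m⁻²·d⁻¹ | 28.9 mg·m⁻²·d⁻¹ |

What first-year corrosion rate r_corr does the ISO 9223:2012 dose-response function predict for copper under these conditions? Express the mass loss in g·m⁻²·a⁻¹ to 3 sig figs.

r_corr = 2.65 g·m⁻²·a⁻¹

copper: f(T) = +0.126·(T−10) [T≤10 °C] = -2.4696
  sulphur-dioxide contribution → 0.08333 μm/a
  chloride contribution → 0.2121 μm/a
  ⇒ r_corr(copper) = 0.2954 μm/a
Convert to mass loss: 0.2954 μm/a × 8.96 g/cm³ = 2.647 g·m⁻²·a⁻¹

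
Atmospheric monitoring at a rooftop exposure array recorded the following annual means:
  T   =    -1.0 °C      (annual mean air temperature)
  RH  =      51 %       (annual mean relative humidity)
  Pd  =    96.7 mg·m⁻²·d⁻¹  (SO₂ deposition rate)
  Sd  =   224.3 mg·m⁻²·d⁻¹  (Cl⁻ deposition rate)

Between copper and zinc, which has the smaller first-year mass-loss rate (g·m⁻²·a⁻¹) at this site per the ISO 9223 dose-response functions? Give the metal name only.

copper: temperature factor f = +0.126·(-11.0) = -1.3860
  Pd branch = 0.0053·Pd^0.26·e^(0.059·RH+f) = 0.08818 μm/a
  Sd branch = 0.01025·Sd^0.27·e^(0.036·RH+0.049·T) = 0.264 μm/a
  sum: 0.08818 + 0.264 → r_corr = 0.3521 μm/a
  mass loss = 0.3521 μm/a × 8.96 g/cm³ = 3.155 g·m⁻²·a⁻¹
zinc: f(T) = +0.038·(T−10) [T≤10 °C] = -0.4180
  Pd branch = 0.0129·Pd^0.44·e^(0.046·RH+f) = 0.663 μm/a
  Sd branch = 0.0175·Sd^0.57·e^(0.008·RH+0.085·T) = 0.5288 μm/a
  sum: 0.663 + 0.5288 → r_corr = 1.192 μm/a
  mass loss = 1.192 μm/a × 7.14 g/cm³ = 8.509 g·m⁻²·a⁻¹
Ordering by g·m⁻²·a⁻¹: zinc (8.51) > copper (3.16)

copper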